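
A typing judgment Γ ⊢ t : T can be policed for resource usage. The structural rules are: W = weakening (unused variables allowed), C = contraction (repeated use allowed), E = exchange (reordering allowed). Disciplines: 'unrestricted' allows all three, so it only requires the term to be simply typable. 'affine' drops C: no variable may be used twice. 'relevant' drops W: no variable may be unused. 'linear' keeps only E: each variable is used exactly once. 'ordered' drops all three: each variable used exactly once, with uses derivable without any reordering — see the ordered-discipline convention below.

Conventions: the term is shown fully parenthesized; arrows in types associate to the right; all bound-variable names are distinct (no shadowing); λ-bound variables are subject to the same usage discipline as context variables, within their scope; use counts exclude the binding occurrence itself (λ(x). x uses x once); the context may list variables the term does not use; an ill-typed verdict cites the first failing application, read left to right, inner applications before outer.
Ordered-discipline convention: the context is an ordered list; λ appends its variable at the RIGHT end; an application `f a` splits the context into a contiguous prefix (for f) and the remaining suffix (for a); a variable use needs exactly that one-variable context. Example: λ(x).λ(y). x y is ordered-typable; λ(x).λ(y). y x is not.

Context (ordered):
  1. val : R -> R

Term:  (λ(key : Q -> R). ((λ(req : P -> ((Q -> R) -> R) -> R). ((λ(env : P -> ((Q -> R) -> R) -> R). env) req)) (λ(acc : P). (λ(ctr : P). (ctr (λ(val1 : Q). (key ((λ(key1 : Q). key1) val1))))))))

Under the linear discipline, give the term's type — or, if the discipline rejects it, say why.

not well-typed under linear — a type mismatch blocks all five
use counts: val: 0×, key (λ-bound): 1×, req (λ-bound): 1×, env (λ-bound): 1×, acc (λ-bound): 0×, ctr (λ-bound): 1×, val1 (λ-bound): 1×, key1 (λ-bound): 1×
left-to-right use order: env, req, ctr, key, key1, val1
typing: ill-typed: applying a non-function (P)
per-discipline verdicts: ordered ✗ · linear ✗ · affine ✗ · relevant ✗ · unrestricted ✗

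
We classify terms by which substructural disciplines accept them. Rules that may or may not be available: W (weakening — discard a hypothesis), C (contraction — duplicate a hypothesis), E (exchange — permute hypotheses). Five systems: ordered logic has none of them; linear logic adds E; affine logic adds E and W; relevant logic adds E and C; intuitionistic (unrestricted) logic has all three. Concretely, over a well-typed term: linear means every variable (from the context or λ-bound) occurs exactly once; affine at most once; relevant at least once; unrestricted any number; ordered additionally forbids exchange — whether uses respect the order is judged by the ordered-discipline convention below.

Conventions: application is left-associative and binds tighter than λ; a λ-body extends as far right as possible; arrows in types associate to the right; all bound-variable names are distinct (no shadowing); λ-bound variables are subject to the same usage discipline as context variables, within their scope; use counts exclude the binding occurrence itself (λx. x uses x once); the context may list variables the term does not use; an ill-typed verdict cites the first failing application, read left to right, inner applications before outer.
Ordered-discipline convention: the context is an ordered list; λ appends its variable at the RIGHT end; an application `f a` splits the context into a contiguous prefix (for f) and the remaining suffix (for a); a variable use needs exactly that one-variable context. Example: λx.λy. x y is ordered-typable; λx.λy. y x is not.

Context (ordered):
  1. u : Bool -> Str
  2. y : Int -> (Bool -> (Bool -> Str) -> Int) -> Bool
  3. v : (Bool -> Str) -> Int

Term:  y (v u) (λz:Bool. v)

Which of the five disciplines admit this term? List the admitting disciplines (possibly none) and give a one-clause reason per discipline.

admitting disciplines: unrestricted
use counts: u=1, y=1, v=2, z (bound)=0
order of uses: y, v, u, v
typing: well-typed — term : Bool
ordered: ✗, uses contraction: v ×2; z left unused
linear: ✗, uses contraction: v ×2; z left unused
affine: ✗, uses contraction: v ×2
relevant: ✗, z left unused
unrestricted: ✓, typability at Bool is all that's needed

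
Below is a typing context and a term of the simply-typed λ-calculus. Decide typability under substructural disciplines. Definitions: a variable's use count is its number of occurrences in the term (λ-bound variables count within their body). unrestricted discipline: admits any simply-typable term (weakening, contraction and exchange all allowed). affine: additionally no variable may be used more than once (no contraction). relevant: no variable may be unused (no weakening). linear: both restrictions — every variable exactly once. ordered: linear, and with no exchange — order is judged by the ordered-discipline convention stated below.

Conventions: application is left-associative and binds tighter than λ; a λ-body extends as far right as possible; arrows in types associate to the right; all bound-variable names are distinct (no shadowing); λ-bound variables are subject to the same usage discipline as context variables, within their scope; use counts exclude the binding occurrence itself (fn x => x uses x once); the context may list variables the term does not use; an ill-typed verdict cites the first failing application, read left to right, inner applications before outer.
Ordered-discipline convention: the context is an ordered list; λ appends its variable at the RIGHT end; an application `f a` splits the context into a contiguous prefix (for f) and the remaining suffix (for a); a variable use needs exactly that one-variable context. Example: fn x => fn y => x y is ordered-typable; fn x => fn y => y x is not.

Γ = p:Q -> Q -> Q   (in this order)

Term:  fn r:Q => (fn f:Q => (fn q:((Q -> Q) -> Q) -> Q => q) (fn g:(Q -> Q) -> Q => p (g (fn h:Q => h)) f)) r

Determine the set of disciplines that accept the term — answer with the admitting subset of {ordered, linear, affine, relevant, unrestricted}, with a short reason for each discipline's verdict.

admitting disciplines: linear, affine, relevant, unrestricted
counts: p=1; r (bound)=1; f (bound)=1; q (bound)=1; g (bound)=1; h (bound)=1
order of uses: q, p, g, h, f, r
typing: the term checks, with type Q -> ((Q -> Q) -> Q) -> Q
ordered: ✗ — use order q, p, g, h, f, r needs exchange
linear: ✓ — exactly-once usage across p, r, f, q, g, h
affine: ✓ — none of p, r, f, q, g, h used more than once
relevant: ✓ — every one of p, r, f, q, g, h appears
unrestricted: ✓ — simply typable at Q -> ((Q -> Q) -> Q) -> Q; W, C, E all held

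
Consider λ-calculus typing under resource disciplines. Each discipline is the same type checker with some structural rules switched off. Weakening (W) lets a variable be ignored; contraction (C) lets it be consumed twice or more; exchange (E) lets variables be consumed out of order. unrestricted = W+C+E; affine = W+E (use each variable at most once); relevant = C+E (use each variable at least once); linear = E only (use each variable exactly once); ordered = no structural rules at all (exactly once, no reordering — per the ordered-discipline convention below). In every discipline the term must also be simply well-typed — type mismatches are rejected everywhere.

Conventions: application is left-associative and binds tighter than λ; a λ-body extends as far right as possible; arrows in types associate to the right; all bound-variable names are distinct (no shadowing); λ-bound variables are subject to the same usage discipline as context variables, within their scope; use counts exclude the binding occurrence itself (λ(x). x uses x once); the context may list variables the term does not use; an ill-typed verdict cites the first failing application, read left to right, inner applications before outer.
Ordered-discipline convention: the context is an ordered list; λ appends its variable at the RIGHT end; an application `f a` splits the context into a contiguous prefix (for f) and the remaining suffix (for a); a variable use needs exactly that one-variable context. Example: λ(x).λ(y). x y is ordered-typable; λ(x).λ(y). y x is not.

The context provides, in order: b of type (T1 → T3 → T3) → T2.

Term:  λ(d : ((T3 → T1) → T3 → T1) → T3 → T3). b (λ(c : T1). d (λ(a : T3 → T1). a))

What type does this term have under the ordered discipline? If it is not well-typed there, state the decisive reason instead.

not well-typed under ordered — needs weakening: c unused
variable uses: b ×1; d (bound) ×1; c (bound) ×0; a (bound) ×1
left-to-right use order: b, d, a
typing: well-typed at (((T3 → T1) → T3 → T1) → T3 → T3) → T2
per-discipline verdicts: ordered ✗ | linear ✗ | affine ✓ | relevant ✗ | unrestricted ✓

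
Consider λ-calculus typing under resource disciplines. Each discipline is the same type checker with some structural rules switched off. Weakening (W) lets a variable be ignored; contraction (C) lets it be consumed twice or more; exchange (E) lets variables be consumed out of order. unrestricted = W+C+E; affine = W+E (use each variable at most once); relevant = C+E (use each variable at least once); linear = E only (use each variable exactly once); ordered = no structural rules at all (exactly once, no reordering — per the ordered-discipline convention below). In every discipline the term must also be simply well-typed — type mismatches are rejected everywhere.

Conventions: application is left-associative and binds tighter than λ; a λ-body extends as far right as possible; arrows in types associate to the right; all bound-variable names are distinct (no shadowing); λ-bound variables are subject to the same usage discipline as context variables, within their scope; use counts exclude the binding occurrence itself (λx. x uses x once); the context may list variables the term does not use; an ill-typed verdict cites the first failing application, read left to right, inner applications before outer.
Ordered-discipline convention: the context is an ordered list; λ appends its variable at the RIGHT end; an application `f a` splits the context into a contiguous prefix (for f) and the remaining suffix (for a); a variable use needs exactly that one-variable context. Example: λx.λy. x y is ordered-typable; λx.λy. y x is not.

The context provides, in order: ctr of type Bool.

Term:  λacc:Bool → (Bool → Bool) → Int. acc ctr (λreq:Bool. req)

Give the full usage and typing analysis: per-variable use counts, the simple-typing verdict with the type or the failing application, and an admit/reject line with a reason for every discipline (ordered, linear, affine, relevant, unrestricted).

variable uses: ctr: 1, acc (bound): 1, req (bound): 1
order of uses: acc, ctr, req
typing: well-typed — term : (Bool → (Bool → Bool) → Int) → Int
ordered ✗ (no contiguous prefix/suffix split fits acc, ctr, req)
linear ✓ (ctr, acc, req: one use apiece)
affine ✓ (no duplicate uses among ctr, acc, req)
relevant ✓ (at least one use each (ctr, acc, req))
unrestricted ✓ (type-checks ((Bool → (Bool → Bool) → Int) → Int) and nothing is barred)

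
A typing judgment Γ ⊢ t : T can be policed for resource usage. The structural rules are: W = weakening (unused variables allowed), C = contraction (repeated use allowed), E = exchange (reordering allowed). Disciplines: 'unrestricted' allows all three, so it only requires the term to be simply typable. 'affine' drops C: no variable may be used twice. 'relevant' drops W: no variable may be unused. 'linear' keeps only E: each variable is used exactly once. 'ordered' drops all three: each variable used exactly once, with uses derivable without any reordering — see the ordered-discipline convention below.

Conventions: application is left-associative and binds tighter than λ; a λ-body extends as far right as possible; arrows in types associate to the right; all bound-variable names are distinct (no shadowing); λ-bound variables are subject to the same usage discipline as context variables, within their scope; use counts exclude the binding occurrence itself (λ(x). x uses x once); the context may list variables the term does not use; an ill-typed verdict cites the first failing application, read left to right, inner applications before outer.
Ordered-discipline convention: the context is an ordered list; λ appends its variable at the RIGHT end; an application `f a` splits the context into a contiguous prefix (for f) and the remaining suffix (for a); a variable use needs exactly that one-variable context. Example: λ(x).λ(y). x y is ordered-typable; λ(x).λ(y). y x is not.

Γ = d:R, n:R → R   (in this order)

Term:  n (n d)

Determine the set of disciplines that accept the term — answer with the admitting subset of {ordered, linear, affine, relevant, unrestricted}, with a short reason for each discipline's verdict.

accepted by: relevant, unrestricted
counts: d=1; n=2
use order (left to right): n, n, d
typing: ✓ — R
ordered: ✗, n ×2 used more than once (contraction)
linear: ✗, n ×2 used more than once (contraction)
affine: ✗, n ×2 used more than once (contraction)
relevant: ✓, at least one use each (d, n)
unrestricted: ✓, typability at R is all that's needed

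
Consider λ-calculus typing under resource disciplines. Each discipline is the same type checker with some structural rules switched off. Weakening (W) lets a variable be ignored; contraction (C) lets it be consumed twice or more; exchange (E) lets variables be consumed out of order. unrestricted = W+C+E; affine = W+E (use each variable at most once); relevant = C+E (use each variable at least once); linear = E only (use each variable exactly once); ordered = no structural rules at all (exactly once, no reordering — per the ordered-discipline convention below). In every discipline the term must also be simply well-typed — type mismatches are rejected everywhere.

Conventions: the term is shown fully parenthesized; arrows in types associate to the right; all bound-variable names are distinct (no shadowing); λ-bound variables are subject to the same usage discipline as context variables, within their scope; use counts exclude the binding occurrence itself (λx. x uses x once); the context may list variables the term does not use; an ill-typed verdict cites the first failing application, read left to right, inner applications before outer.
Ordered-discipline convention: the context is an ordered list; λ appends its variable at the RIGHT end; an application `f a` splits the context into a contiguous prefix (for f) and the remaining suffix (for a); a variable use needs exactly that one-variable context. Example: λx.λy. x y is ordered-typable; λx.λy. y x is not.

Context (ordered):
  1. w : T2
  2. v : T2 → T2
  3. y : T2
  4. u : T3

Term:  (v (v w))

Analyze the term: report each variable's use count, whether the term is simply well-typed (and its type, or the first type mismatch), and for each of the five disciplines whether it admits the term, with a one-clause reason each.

use counts: w: 1; v: 2; y: 0; u: 0
left-to-right use order: v, v, w
typing: well-typed at T2
ordered: ✗, uses contraction: v ×2; needs weakening: y, u unused
linear: ✗, uses contraction: v ×2; needs weakening: y, u unused
affine: ✗, uses contraction: v ×2
relevant: ✗, needs weakening: y, u unused
unrestricted: ✓, typability at T2 is all that's needed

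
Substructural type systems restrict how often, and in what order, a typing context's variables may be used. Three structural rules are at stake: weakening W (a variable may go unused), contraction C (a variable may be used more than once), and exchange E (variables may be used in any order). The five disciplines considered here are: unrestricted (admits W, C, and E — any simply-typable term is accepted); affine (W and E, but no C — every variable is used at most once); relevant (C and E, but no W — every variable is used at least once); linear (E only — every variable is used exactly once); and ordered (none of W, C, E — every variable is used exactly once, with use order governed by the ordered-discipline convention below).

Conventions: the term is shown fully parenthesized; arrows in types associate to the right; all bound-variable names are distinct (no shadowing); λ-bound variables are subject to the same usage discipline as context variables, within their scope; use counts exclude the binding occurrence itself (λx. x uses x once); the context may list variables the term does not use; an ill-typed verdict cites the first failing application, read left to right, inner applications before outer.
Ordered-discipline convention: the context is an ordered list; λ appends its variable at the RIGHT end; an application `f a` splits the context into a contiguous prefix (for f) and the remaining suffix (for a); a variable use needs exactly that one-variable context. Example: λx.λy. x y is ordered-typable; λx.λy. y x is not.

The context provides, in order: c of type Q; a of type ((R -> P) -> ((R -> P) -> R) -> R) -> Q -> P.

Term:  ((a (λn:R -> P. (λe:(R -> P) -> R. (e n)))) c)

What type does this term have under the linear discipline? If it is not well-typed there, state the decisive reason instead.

term : P
usage: c: 1, a: 1, n (bound): 1, e (bound): 1
uses in reading order: a, e, n, c
typing: well-typed at P
across the five disciplines: ordered ✗ · linear ✓ · affine ✓ · relevant ✓ · unrestricted ✓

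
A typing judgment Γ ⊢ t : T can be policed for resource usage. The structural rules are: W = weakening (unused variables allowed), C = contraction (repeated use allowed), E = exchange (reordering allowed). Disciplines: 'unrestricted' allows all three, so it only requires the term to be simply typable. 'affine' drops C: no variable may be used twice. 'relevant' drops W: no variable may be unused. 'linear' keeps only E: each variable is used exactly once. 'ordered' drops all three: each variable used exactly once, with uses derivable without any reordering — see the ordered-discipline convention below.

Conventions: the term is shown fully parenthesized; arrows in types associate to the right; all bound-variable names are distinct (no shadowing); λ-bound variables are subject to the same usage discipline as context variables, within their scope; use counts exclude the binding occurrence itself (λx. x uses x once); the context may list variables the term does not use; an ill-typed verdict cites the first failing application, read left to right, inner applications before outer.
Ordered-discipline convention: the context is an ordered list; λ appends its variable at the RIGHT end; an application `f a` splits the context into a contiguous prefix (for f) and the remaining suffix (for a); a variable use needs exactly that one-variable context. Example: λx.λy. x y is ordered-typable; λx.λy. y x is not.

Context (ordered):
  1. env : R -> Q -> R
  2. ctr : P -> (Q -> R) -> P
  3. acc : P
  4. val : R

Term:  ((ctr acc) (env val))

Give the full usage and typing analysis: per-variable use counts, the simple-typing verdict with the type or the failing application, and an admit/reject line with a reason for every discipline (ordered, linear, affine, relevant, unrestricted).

counts: env ×1; ctr ×1; acc ×1; val ×1
order of uses: ctr, acc, env, val
typing: ✓ — P
ordered ✗ (use order ctr, acc, env, val needs exchange)
linear ✓ (single use per variable (env, ctr, acc, val))
affine ✓ (none of env, ctr, acc, val used more than once)
relevant ✓ (at least one use each (env, ctr, acc, val))
unrestricted ✓ (typability at P is all that's needed)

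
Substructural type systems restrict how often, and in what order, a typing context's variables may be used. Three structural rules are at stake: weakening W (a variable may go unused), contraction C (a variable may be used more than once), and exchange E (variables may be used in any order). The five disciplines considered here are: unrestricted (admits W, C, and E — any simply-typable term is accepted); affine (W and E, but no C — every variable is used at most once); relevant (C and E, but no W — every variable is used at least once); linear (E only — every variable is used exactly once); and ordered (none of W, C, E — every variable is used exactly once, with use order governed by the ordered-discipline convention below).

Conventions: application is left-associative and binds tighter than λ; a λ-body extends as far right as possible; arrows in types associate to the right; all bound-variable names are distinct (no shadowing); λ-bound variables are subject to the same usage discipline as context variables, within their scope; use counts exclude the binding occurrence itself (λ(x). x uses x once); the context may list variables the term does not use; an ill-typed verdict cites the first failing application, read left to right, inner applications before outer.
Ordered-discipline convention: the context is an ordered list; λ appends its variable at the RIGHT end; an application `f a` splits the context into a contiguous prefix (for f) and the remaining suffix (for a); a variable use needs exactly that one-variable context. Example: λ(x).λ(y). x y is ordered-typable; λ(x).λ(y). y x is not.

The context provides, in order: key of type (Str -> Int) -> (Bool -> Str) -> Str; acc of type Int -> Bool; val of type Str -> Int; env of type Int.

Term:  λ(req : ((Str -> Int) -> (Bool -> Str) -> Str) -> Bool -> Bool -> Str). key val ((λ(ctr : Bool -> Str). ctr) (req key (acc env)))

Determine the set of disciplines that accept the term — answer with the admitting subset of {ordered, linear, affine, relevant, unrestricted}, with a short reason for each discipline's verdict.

accepted by: relevant, unrestricted
use counts: key ×2; acc ×1; val ×1; env ×1; req [bound] ×1; ctr [bound] ×1
use order (left to right): key, val, ctr, req, key, acc, env
typing: ✓ — (((Str -> Int) -> (Bool -> Str) -> Str) -> Bool -> Bool -> Str) -> Str
ordered: ✗, uses contraction: key ×2
linear: ✗, uses contraction: key ×2
affine: ✗, uses contraction: key ×2
relevant: ✓, at least one use each (key, acc, val, env, req, ctr)
unrestricted: ✓, well-typed at (((Str -> Int) -> (Bool -> Str) -> Str) -> Bool -> Bool -> Str) -> Str; no restrictions here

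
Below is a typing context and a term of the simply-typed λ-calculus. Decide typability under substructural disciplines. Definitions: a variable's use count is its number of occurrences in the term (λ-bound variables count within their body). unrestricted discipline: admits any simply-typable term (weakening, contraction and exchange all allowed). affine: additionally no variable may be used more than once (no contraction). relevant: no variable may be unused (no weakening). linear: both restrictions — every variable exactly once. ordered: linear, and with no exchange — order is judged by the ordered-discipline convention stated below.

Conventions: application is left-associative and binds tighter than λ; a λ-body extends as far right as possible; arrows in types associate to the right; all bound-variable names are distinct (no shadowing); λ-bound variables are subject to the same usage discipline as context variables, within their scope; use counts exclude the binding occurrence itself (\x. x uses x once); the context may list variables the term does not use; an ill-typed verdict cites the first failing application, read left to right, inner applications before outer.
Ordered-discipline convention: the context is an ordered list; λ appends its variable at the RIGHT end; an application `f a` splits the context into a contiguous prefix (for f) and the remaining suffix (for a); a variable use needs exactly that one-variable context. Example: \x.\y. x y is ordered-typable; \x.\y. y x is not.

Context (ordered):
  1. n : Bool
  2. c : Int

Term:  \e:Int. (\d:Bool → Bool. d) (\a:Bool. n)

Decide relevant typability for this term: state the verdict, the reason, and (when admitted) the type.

no — unused: c, e, a — weakening required
usage: n ×1, c ×0, e [bound] ×0, d [bound] ×1, a [bound] ×0
order of uses: d, n
typing: the term checks, with type Int → Bool → Bool
all disciplines: ordered ✗ · linear ✗ · affine ✓ · relevant ✗ · unrestricted ✓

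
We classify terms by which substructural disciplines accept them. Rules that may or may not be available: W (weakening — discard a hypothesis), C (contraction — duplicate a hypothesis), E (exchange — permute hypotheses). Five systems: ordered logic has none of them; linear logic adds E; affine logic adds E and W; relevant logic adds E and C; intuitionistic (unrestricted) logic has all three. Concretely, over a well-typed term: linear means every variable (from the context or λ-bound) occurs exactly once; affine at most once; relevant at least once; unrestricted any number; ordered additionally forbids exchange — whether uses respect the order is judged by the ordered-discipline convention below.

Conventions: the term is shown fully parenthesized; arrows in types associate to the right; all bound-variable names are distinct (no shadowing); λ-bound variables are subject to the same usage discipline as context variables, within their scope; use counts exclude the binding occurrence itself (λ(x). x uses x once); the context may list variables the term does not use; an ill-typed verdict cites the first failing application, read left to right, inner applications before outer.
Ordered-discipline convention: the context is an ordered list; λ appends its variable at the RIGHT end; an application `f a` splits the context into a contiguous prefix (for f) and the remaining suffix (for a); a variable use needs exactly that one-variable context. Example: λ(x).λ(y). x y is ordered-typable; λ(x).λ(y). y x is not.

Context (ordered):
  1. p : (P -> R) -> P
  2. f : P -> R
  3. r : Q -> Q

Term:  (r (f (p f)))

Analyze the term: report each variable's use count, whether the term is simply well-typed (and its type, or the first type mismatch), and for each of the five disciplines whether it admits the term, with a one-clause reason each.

usage: p=1, f=2, r=1
order of uses: r, f, p, f
typing: ill-typed: argument of type R where Q is required
ordered: ✗, not simply typable
linear: ✗, fails simple typing
affine: ✗, a type mismatch blocks all five
relevant: ✗, the type mismatch rejects it
unrestricted: ✗, not simply typable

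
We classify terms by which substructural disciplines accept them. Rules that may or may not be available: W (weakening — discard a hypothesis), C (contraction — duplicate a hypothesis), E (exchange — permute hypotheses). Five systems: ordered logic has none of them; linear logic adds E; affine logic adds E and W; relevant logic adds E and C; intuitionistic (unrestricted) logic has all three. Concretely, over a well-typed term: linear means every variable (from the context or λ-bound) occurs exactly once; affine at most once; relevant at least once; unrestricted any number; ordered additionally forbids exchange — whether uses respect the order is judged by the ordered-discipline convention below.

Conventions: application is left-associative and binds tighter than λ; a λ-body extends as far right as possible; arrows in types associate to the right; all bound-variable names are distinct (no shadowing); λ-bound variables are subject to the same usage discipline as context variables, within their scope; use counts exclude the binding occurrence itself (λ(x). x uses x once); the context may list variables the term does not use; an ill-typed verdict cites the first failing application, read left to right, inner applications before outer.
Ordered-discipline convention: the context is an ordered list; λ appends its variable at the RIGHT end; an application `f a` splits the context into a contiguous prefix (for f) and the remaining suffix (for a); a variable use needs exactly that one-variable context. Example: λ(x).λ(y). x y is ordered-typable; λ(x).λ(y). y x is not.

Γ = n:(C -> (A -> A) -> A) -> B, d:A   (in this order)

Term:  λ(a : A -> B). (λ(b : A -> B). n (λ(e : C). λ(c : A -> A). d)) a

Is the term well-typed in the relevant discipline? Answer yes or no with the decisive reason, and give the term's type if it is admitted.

no — b, e, c never used (weakening)
variable uses: n=1, d=1, a (λ-bound)=1, b (λ-bound)=0, e (λ-bound)=0, c (λ-bound)=0
left-to-right use order: n, d, a
typing: well-typed at (A -> B) -> B
across the five disciplines: ordered ✗, linear ✗, affine ✓, relevant ✗, unrestricted ✓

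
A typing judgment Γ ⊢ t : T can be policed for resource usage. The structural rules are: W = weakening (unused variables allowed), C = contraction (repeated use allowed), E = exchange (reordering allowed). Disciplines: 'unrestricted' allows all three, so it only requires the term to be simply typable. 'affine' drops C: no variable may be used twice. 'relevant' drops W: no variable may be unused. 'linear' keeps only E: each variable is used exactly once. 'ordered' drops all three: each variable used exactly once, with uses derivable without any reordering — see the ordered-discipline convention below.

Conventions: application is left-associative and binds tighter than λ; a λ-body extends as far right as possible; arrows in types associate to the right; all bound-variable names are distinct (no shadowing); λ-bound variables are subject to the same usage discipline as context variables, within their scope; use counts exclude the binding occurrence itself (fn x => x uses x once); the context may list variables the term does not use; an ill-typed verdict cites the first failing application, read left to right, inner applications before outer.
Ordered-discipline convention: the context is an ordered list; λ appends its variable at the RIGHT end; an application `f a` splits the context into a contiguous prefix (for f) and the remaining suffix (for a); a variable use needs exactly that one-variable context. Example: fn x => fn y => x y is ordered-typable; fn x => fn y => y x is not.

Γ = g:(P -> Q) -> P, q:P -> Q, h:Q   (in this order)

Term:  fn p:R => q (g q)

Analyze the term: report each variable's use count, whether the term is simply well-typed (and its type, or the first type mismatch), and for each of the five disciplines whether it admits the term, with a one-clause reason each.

use counts: g ×1; q ×2; h ×0; p [bound] ×0
left-to-right use order: q, g, q
typing: ✓ — R -> Q
ordered: ✗, repeated use of q ×2; h, p never used (weakening)
linear: ✗, repeated use of q ×2; h, p never used (weakening)
affine: ✗, repeated use of q ×2
relevant: ✗, h, p never used (weakening)
unrestricted: ✓, well-typed at R -> Q; no restrictions here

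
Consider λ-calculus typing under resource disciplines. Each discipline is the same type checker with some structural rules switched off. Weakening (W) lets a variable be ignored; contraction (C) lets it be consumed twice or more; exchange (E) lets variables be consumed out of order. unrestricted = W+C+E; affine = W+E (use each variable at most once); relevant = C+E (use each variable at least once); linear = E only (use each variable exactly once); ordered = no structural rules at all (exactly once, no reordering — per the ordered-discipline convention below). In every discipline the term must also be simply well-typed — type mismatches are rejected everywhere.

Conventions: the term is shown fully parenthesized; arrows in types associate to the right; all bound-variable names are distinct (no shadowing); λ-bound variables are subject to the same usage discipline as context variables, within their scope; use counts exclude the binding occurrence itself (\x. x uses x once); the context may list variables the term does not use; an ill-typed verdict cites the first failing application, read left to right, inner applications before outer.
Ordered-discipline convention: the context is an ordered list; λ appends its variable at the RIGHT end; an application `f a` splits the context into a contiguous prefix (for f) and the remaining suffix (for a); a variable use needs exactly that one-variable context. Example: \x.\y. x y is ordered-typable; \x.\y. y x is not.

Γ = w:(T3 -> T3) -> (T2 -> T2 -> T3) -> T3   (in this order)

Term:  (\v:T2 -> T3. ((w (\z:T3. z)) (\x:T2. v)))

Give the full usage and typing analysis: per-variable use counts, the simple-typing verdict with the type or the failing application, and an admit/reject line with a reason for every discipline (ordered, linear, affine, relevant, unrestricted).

usage: w=1, v (λ-bound)=1, z (λ-bound)=1, x (λ-bound)=0
left-to-right use order: w, z, v
typing: the term checks, with type (T2 -> T3) -> T3
ordered: ✗, unused: x — weakening required
linear: ✗, unused: x — weakening required
affine: ✓, none of w, v, z, x used more than once
relevant: ✗, unused: x — weakening required
unrestricted: ✓, typability at (T2 -> T3) -> T3 is all that's needed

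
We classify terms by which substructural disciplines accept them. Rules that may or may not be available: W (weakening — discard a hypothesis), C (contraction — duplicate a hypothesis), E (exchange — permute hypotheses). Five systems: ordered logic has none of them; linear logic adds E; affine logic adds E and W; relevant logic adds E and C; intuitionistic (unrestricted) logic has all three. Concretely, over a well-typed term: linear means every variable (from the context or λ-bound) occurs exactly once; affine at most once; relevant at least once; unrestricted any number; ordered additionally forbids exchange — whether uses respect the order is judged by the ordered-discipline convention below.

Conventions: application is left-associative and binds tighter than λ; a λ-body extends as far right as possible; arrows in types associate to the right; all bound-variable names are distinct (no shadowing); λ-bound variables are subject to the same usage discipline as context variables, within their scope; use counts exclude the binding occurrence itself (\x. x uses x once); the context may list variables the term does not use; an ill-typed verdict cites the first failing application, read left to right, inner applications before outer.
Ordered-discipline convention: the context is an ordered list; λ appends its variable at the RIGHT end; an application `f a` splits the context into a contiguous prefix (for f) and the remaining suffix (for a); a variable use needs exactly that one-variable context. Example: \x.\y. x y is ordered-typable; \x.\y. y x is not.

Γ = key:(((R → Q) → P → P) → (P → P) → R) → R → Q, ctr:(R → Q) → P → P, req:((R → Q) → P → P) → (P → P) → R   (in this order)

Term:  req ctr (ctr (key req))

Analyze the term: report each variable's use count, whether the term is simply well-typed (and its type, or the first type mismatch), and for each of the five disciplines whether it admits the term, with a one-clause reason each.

counts: key ×1, ctr ×2, req ×2
order of uses: req, ctr, ctr, key, req
typing: ✓ — R
ordered ✗ (repeated use of ctr ×2, req ×2)
linear ✗ (repeated use of ctr ×2, req ×2)
affine ✗ (repeated use of ctr ×2, req ×2)
relevant ✓ (none of key, ctr, req goes unused)
unrestricted ✓ (type-checks (R) and nothing is barred)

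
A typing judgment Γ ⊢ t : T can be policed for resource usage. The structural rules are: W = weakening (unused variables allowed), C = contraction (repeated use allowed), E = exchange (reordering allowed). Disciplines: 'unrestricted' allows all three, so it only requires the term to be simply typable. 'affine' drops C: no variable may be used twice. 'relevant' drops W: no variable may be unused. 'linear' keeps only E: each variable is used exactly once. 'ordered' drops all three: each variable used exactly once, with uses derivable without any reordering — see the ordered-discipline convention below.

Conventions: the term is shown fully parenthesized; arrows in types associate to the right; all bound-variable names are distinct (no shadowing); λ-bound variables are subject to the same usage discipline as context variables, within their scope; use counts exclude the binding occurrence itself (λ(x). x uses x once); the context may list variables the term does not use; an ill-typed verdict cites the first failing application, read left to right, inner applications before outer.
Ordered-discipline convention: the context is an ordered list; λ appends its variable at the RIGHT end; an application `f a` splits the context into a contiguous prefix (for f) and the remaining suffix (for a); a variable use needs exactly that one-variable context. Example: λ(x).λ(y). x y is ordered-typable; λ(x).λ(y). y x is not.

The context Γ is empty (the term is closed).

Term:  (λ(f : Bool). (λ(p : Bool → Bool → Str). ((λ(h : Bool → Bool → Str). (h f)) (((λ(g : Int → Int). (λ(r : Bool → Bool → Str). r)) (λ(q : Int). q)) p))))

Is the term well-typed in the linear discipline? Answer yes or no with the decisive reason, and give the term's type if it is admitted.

no — g never used (weakening)
usage: f (bound): 1×; p (bound): 1×; h (bound): 1×; g (bound): 0×; r (bound): 1×; q (bound): 1×
order of uses: h, f, r, q, p
typing: well-typed — term : Bool → (Bool → Bool → Str) → Bool → Str
all disciplines: ordered ✗ · linear ✗ · affine ✓ · relevant ✗ · unrestricted ✓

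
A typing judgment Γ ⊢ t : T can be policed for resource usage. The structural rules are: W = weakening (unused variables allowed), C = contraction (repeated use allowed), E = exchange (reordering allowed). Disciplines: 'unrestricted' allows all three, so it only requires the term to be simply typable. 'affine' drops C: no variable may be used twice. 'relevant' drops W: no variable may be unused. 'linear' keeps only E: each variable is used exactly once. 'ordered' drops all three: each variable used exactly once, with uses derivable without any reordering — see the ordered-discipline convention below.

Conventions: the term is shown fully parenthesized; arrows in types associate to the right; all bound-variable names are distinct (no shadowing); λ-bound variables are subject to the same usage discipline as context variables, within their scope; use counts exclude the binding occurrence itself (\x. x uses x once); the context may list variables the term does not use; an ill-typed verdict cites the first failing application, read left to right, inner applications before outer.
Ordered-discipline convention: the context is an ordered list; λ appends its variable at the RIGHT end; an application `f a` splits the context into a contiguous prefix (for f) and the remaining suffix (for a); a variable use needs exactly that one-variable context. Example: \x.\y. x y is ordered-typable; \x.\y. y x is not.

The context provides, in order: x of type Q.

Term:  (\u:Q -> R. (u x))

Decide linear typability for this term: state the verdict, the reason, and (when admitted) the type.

yes — x, u: one use apiece; term : (Q -> R) -> R
usage: x: 1; u [bound]: 1
uses in reading order: u, x
typing: the term checks, with type (Q -> R) -> R
summary: ordered ✗ | linear ✓ | affine ✓ | relevant ✓ | unrestricted ✓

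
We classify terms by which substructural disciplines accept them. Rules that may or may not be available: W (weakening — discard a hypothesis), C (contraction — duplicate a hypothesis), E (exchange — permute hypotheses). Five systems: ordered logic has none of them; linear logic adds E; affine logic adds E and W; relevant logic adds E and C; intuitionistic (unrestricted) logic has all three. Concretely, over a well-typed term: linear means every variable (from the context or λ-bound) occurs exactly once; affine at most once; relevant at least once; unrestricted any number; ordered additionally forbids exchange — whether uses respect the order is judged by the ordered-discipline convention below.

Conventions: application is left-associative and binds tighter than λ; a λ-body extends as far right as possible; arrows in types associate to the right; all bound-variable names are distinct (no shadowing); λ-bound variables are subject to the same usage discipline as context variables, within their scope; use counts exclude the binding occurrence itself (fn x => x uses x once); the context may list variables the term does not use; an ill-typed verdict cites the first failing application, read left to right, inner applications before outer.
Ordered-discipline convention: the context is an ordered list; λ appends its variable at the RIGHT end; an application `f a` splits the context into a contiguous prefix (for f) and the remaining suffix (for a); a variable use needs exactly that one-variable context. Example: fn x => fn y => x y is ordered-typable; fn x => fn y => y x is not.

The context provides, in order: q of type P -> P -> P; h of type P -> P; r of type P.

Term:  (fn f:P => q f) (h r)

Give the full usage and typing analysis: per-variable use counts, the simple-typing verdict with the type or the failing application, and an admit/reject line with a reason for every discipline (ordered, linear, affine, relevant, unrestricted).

usage: q ×1; h ×1; r ×1; f (λ-bound) ×1
uses in reading order: q, f, h, r
typing: well-typed — term : P -> P
ordered: ✓, one use each (q, h, r, f); ordered split holds
linear: ✓, q, h, r, f: one use apiece
affine: ✓, none of q, h, r, f used more than once
relevant: ✓, every one of q, h, r, f appears
unrestricted: ✓, well-typed at P -> P; no restrictions here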